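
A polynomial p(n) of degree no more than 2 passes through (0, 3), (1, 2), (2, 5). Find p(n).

Using the Lagrange interpolation formula with nodes 0, 1, 2:
  L_0(n) = (n - 1)(n - 2) / 2
  L_1(n) = n(n - 2) / -1
  L_2(n) = n(n - 1) / 2
Then p(n) = 3·L_0(n) + 2·L_1(n) + 5·L_2(n).
Expanding and collecting terms gives p(n) = 2n^2 - 3n + 3.
Check: p(2) = 5. ✓

p(n) = 2n^2 - 3n + 3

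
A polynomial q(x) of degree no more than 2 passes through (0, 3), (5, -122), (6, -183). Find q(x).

q(x) = -6x^2 + 5x + 3

Write q(x) = ax^2 + bx + c. Substituting each data point gives a linear system:
  c = 3
  25a + 5b + c = -122
  36a + 6b + c = -183
Solving the system yields a = -6, b = 5, c = 3.
So q(x) = -6x^2 + 5x + 3.
Check: q(6) = -183. ✓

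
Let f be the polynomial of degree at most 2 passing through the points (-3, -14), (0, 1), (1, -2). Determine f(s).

Write f(s) = as^2 + bs + c. Substituting each data point gives a linear system:
  9a - 3b + c = -14
  c = 1
  a + b + c = -2
Solving the system yields a = -2, b = -1, c = 1.
So f(s) = -2s^2 - s + 1.
Check: f(0) = 1. ✓

f(s) = -2s^2 - s + 1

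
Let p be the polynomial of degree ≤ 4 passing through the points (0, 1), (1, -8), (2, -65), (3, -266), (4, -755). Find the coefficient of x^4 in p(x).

-2

Write p(x) = ax^4 + bx^3 + cx^2 + dx + e. Substituting each data point gives a linear system:
  e = 1
  a + b + c + d + e = -8
  16a + 8b + 4c + 2d + e = -65
  81a + 27b + 9c + 3d + e = -266
  256a + 64b + 16c + 4d + e = -755
Solving the system yields a = -2, b = -4, c = 2, d = -5, e = 1.
So p(x) = -2x^4 - 4x^3 + 2x^2 - 5x + 1.
The leading coefficient is -2.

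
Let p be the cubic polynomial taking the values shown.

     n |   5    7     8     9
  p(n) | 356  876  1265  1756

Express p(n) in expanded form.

Using the Lagrange interpolation formula with nodes 5, 7, 8, 9:
  L_0(n) = (n - 7)(n - 8)(n - 9) / -24
  L_1(n) = (n - 5)(n - 8)(n - 9) / 4
  L_2(n) = (n - 5)(n - 7)(n - 9) / -3
  L_3(n) = (n - 5)(n - 7)(n - 8) / 8
Then p(n) = 356·L_0(n) + 876·L_1(n) + 1265·L_2(n) + 1756·L_3(n).
Expanding and collecting terms gives p(n) = 2n^3 + 3n^2 + 6n + 1.
Check: p(8) = 1265. ✓

p(n) = 2n^3 + 3n^2 + 6n + 1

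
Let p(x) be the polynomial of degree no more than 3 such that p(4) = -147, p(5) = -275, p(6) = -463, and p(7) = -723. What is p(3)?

-67

Forward differences of the values at x = 4, 5, 6, 7:
  p  : -147  -275  -463  -723
  Δ  : -128  -188  -260
  Δ^2: -60  -72
  Δ^3: -12
The third differences are constant, confirming degree 3.
Interpolating (Newton forward form) and evaluating at x = 3 gives p(3) = -67.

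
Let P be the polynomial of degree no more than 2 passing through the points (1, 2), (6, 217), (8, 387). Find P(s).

P(s) = 6s^2 + s - 5

Write P(s) = as^2 + bs + c. Substituting each data point gives a linear system:
  a + b + c = 2
  36a + 6b + c = 217
  64a + 8b + c = 387
Solving the system yields a = 6, b = 1, c = -5.
So P(s) = 6s² + s - 5.
Check: P(8) = 387. ✓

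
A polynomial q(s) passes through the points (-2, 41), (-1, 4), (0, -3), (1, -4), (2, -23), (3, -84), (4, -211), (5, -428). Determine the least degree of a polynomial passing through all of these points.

Forward differences of the values at s = -2, -1, 0, 1, 2, 3, 4, 5:
  q  : 41  4  -3  -4  -23  -84  -211  -428
  Δ  : -37  -7  -1  -19  -61  -127  -217
  Δ^2: 30  6  -18  -42  -66  -90
  Δ^3: -24  -24  -24  -24  -24
  Δ^4: 0  0  0  0
  Δ^5: 0  0  0
  Δ^6: 0  0
  Δ^7: 0
The third differences are constant (-24) and nonzero, while all higher differences vanish, so the minimal degree is 3.

3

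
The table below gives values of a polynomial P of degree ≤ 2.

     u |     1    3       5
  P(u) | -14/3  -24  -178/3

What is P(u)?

P(u) = -2u^2 - (5/3)u - 1

Write P(u) = au^2 + bu + c. Substituting each data point gives a linear system:
  a + b + c = -14/3
  9a + 3b + c = -24
  25a + 5b + c = -178/3
Solving the system yields a = -2, b = -5/3, c = -1.
So P(u) = -2u^2 - (5/3)u - 1.
Check: P(3) = -24. ✓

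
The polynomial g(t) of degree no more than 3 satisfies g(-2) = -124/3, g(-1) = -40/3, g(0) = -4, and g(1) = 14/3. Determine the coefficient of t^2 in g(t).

Write g(t) = at^3 + bt^2 + ct + d. Substituting each data point gives a linear system:
  -8a + 4b - 2c + d = -124/3
  -a + b - c + d = -40/3
  d = -4
  a + b + c + d = 14/3
Solving the system yields a = 3, b = -1/3, c = 6, d = -4.
So g(t) = 3t^3 - (1/3)t^2 + 6t - 4.
The coefficient of t^2 is -1/3.

-1/3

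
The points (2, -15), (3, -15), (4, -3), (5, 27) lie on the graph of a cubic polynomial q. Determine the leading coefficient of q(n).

Write q(n) = an^3 + bn^2 + cn + d. Substituting each data point gives a linear system:
  8a + 4b + 2c + d = -15
  27a + 9b + 3c + d = -15
  64a + 16b + 4c + d = -3
  125a + 25b + 5c + d = 27
Solving the system yields a = 1, b = -3, c = -4, d = -3.
So q(n) = n^3 - 3n^2 - 4n - 3.
The leading coefficient is 1.

1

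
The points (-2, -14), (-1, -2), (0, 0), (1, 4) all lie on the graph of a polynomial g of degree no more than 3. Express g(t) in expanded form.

Using the Lagrange interpolation formula with nodes -2, -1, 0, 1:
  L_0(t) = (t + 1)t(t - 1) / -6
  L_1(t) = (t + 2)t(t - 1) / 2
  L_2(t) = (t + 2)(t + 1)(t - 1) / -2
  L_3(t) = (t + 2)(t + 1)t / 6
Then g(t) = -14·L_0(t) - 2·L_1(t) + 0·L_2(t) + 4·L_3(t).
Expanding and collecting terms gives g(t) = 2t^3 + t^2 + t.
Check: g(-2) = -14. ✓

g(t) = 2t^3 + t^2 + t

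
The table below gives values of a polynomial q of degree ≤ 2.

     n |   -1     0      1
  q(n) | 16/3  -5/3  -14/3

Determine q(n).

q(n) = 2n^2 - 5n - 5/3

Using the Lagrange interpolation formula with nodes -1, 0, 1:
  L_0(n) = n(n - 1) / 2
  L_1(n) = (n + 1)(n - 1) / -1
  L_2(n) = (n + 1)n / 2
Then q(n) = 16/3·L_0(n) - 5/3·L_1(n) - 14/3·L_2(n).
Expanding and collecting terms gives q(n) = 2n^2 - 5n - 5/3.
Check: q(0) = -5/3. ✓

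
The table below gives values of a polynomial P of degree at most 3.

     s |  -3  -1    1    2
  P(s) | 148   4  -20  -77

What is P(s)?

Write P(s) = as^3 + bs^2 + cs + d. Substituting each data point gives a linear system:
  -27a + 9b - 3c + d = 148
  -a + b - c + d = 4
  a + b + c + d = -20
  8a + 4b + 2c + d = -77
Solving the system yields a = -6, b = -3, c = -6, d = -5.
So P(s) = -6s^3 - 3s^2 - 6s - 5.
Check: P(-1) = 4. ✓

P(s) = -6s^3 - 3s^2 - 6s - 5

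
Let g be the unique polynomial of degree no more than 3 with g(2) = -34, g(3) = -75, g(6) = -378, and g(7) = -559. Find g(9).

Write g(x) = ax^3 + bx^2 + cx + d. Substituting each data point gives a linear system:
  8a + 4b + 2c + d = -34
  27a + 9b + 3c + d = -75
  216a + 36b + 6c + d = -378
  343a + 49b + 7c + d = -559
Solving the system yields a = -1, b = -4, c = -2, d = -6.
So g(x) = -x^3 - 4x^2 - 2x - 6.
Then g(9) = -1077.

-1077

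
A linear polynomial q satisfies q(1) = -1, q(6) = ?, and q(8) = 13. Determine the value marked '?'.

The 2 known points determine the degree-1 polynomial uniquely.
Write q(t) = at + b. Substituting each data point gives a linear system:
  a + b = -1
  8a + b = 13
Solving the system yields a = 2, b = -3.
So q(t) = 2t - 3.
Then q(6) = 9.

9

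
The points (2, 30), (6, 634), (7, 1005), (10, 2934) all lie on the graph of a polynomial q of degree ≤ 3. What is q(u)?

q(u) = 3u^3 - u^2 + 3u + 4

Using the Lagrange interpolation formula with nodes 2, 6, 7, 10:
  L_0(u) = (u - 6)(u - 7)(u - 10) / -160
  L_1(u) = (u - 2)(u - 7)(u - 10) / 16
  L_2(u) = (u - 2)(u - 6)(u - 10) / -15
  L_3(u) = (u - 2)(u - 6)(u - 7) / 96
Then q(u) = 30·L_0(u) + 634·L_1(u) + 1005·L_2(u) + 2934·L_3(u).
Expanding and collecting terms gives q(u) = 3u^3 - u^2 + 3u + 4.
Check: q(7) = 1005. ✓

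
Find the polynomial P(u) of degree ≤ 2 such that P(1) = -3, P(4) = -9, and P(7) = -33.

Write P(u) = au^2 + bu + c. Substituting each data point gives a linear system:
  a + b + c = -3
  16a + 4b + c = -9
  49a + 7b + c = -33
Solving the system yields a = -1, b = 3, c = -5.
So P(u) = -u² + 3u - 5.
Check: P(7) = -33. ✓

P(u) = -u^2 + 3u - 5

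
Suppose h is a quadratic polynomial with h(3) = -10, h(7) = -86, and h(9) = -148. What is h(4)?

Write h(x) = ax^2 + bx + c. Substituting each data point gives a linear system:
  9a + 3b + c = -10
  49a + 7b + c = -86
  81a + 9b + c = -148
Solving the system yields a = -2, b = 1, c = 5.
So h(x) = -2x^2 + x + 5.
Then h(4) = -23.

-23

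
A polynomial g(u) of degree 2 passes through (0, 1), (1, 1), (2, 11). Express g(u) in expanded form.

g(u) = 5u^2 - 5u + 1

Using the Lagrange interpolation formula with nodes 0, 1, 2:
  L_0(u) = (u - 1)(u - 2) / 2
  L_1(u) = u(u - 2) / -1
  L_2(u) = u(u - 1) / 2
Then g(u) = 1·L_0(u) + 1·L_1(u) + 11·L_2(u).
Expanding and collecting terms gives g(u) = 5u^2 - 5u + 1.
Check: g(2) = 11. ✓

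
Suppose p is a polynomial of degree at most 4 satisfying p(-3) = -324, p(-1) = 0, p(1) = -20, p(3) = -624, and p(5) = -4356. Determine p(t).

p(t) = -6t^4 - 5t^3 + 2t^2 - 5t - 6

Write p(t) = at^4 + bt^3 + ct^2 + dt + e. Substituting each data point gives a linear system:
  81a - 27b + 9c - 3d + e = -324
  a - b + c - d + e = 0
  a + b + c + d + e = -20
  81a + 27b + 9c + 3d + e = -624
  625a + 125b + 25c + 5d + e = -4356
Solving the system yields a = -6, b = -5, c = 2, d = -5, e = -6.
So p(t) = -6t⁴ - 5t³ + 2t² - 5t - 6.
Check: p(5) = -4356. ✓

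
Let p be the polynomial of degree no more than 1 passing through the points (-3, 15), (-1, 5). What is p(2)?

-10

Using the Lagrange interpolation formula with nodes -3, -1:
  L_0(n) = (n + 1) / -2
  L_1(n) = (n + 3) / 2
Then p(n) = 15·L_0(n) + 5·L_1(n).
Expanding and collecting terms gives p(n) = -5n.
Evaluating at n = 2: p(2) = -10.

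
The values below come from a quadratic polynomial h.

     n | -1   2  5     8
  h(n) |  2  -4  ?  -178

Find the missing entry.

On equispaced nodes a degree-2 polynomial has vanishing third forward difference, so
  - h(-1) + 3·h(2) - 3·h(5) + h(8) = 0.
Substituting the known values and solving for h(5):
  -3·h(5) = 192
  h(5) = -64.

-64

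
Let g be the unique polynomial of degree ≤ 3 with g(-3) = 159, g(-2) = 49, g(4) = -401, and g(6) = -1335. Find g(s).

Using the Lagrange interpolation formula with nodes -3, -2, 4, 6:
  L_0(s) = (s + 2)(s - 4)(s - 6) / -63
  L_1(s) = (s + 3)(s - 4)(s - 6) / 48
  L_2(s) = (s + 3)(s + 2)(s - 6) / -84
  L_3(s) = (s + 3)(s + 2)(s - 4) / 144
Then g(s) = 159·L_0(s) + 49·L_1(s) - 401·L_2(s) - 1335·L_3(s).
Expanding and collecting terms gives g(s) = -6s³ - s² - s + 3.
Check: g(-2) = 49. ✓

g(s) = -6s^3 - s^2 - s + 3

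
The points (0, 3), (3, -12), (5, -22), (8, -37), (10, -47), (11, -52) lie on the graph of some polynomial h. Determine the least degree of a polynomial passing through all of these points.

Divided differences on the nodes 0, 3, 5, 8, 10, 11:
  order 0: 3  -12  -22  -37  -47  -52
  order 1: -5  -5  -5  -5  -5
  order 2: 0  0  0  0
  order 3: 0  0  0
  order 4: 0  0
  order 5: 0
The order-1 divided differences are all -5 (nonzero) and every higher order vanishes, so the data lies on a polynomial of degree exactly 1.

1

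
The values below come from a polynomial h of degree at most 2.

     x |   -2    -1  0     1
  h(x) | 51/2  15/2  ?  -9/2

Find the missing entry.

On equispaced nodes a degree-2 polynomial has vanishing third forward difference, so
  - h(-2) + 3·h(-1) - 3·h(0) + h(1) = 0.
Substituting the known values and solving for h(0):
  -3·h(0) = 15/2
  h(0) = -5/2.

-5/2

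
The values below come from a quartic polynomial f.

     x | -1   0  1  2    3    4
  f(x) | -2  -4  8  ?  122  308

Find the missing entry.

The 5 known points determine the degree-4 polynomial uniquely.
Write f(x) = ax^4 + bx^3 + cx^2 + dx + e. Substituting each data point gives a linear system:
  a - b + c - d + e = -2
  e = -4
  a + b + c + d + e = 8
  81a + 27b + 9c + 3d + e = 122
  256a + 64b + 16c + 4d + e = 308
Solving the system yields a = 1, b = -1, c = 6, d = 6, e = -4.
So f(x) = x⁴ - x³ + 6x² + 6x - 4.
Then f(2) = 40.

40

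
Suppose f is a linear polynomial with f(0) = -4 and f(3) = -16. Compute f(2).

-12

Using the Lagrange interpolation formula with nodes 0, 3:
  L_0(u) = (u - 3) / -3
  L_1(u) = u / 3
Then f(u) = -4·L_0(u) - 16·L_1(u).
Expanding and collecting terms gives f(u) = -4u - 4.
Evaluating at u = 2: f(2) = -12.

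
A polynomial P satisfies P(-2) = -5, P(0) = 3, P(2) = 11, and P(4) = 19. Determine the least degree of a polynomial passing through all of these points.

1

Forward differences of the values at s = -2, 0, 2, 4:
  P  : -5  3  11  19
  Δ  : 8  8  8
  Δ^2: 0  0
  Δ^3: 0
The first differences are constant (8) and nonzero, while all higher differences vanish, so the minimal degree is 1.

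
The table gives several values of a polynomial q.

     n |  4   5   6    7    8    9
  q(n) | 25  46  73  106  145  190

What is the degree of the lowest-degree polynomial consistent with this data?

Forward differences of the values at n = 4, 5, 6, 7, 8, 9:
  q  : 25  46  73  106  145  190
  Δ  : 21  27  33  39  45
  Δ^2: 6  6  6  6
  Δ^3: 0  0  0
  Δ^4: 0  0
  Δ^5: 0
The second differences are constant (6) and nonzero, while all higher differences vanish, so the minimal degree is 2.

2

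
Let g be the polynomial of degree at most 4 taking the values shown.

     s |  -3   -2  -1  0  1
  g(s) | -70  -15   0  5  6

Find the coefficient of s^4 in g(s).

Write g(s) = as^4 + bs^3 + cs^2 + ds + e. Substituting each data point gives a linear system:
  81a - 27b + 9c - 3d + e = -70
  16a - 8b + 4c - 2d + e = -15
  a - b + c - d + e = 0
  e = 5
  a + b + c + d + e = 6
Solving the system yields a = -1, b = -1, c = -1, d = 4, e = 5.
So g(s) = -s⁴ - s³ - s² + 4s + 5.
The leading coefficient is -1.

-1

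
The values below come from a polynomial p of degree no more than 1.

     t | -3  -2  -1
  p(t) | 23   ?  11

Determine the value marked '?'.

On equispaced nodes a degree-1 polynomial has vanishing second forward difference, so
  p(-3) - 2·p(-2) + p(-1) = 0.
Substituting the known values and solving for p(-2):
  -2·p(-2) = -34
  p(-2) = 17.

17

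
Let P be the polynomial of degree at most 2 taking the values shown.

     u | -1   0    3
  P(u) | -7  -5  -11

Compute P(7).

Write P(u) = au^2 + bu + c. Substituting each data point gives a linear system:
  a - b + c = -7
  c = -5
  9a + 3b + c = -11
Solving the system yields a = -1, b = 1, c = -5.
So P(u) = -u^2 + u - 5.
Then P(7) = -47.

-47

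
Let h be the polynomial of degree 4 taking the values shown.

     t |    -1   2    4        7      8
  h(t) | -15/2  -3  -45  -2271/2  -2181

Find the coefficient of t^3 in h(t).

4

Write h(t) = at^4 + bt^3 + ct^2 + dt + e. Substituting each data point gives a linear system:
  a - b + c - d + e = -15/2
  16a + 8b + 4c + 2d + e = -3
  256a + 64b + 16c + 4d + e = -45
  2401a + 343b + 49c + 7d + e = -2271/2
  4096a + 512b + 64c + 8d + e = -2181
Solving the system yields a = -1, b = 4, c = -3/2, d = -4, e = -5.
So h(t) = -t^4 + 4t^3 - (3/2)t^2 - 4t - 5.
The coefficient of t^3 is 4.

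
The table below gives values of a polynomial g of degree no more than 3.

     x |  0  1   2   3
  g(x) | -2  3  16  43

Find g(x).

Write g(x) = ax^3 + bx^2 + cx + d. Substituting each data point gives a linear system:
  d = -2
  a + b + c + d = 3
  8a + 4b + 2c + d = 16
  27a + 9b + 3c + d = 43
Solving the system yields a = 1, b = 1, c = 3, d = -2.
So g(x) = x^3 + x^2 + 3x - 2.
Check: g(2) = 16. ✓

g(x) = x^3 + x^2 + 3x - 2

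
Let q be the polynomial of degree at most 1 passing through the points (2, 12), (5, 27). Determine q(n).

q(n) = 5n + 2

Write q(n) = an + b. Substituting each data point gives a linear system:
  2a + b = 12
  5a + b = 27
Solving the system yields a = 5, b = 2.
So q(n) = 5n + 2.
Check: q(2) = 12. ✓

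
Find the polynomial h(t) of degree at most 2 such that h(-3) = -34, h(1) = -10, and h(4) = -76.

Using the Lagrange interpolation formula with nodes -3, 1, 4:
  L_0(t) = (t - 1)(t - 4) / 28
  L_1(t) = (t + 3)(t - 4) / -12
  L_2(t) = (t + 3)(t - 1) / 21
Then h(t) = -34·L_0(t) - 10·L_1(t) - 76·L_2(t).
Expanding and collecting terms gives h(t) = -4t^2 - 2t - 4.
Check: h(1) = -10. ✓

h(t) = -4t^2 - 2t - 4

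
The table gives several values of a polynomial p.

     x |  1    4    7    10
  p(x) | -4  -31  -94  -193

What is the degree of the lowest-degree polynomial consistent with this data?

Forward differences of the values at x = 1, 4, 7, 10:
  p  : -4  -31  -94  -193
  Δ  : -27  -63  -99
  Δ^2: -36  -36
  Δ^3: 0
The second differences are constant (-36) and nonzero, while all higher differences vanish, so the minimal degree is 2.

2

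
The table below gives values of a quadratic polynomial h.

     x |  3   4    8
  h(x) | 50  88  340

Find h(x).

h(x) = 5x^2 + 3x - 4

Write h(x) = ax^2 + bx + c. Substituting each data point gives a linear system:
  9a + 3b + c = 50
  16a + 4b + c = 88
  64a + 8b + c = 340
Solving the system yields a = 5, b = 3, c = -4.
So h(x) = 5x² + 3x - 4.
Check: h(3) = 50. ✓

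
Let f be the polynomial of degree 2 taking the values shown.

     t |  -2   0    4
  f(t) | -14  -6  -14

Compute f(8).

-54

Write f(t) = at^2 + bt + c. Substituting each data point gives a linear system:
  4a - 2b + c = -14
  c = -6
  16a + 4b + c = -14
Solving the system yields a = -1, b = 2, c = -6.
So f(t) = -t² + 2t - 6.
Then f(8) = -54.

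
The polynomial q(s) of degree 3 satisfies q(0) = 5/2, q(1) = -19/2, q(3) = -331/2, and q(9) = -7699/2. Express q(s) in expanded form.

q(s) = -5s^3 - 2s^2 - 5s + 5/2

Using the Lagrange interpolation formula with nodes 0, 1, 3, 9:
  L_0(s) = (s - 1)(s - 3)(s - 9) / -27
  L_1(s) = s(s - 3)(s - 9) / 16
  L_2(s) = s(s - 1)(s - 9) / -36
  L_3(s) = s(s - 1)(s - 3) / 432
Then q(s) = 5/2·L_0(s) - 19/2·L_1(s) - 331/2·L_2(s) - 7699/2·L_3(s).
Expanding and collecting terms gives q(s) = -5s^3 - 2s^2 - 5s + 5/2.
Check: q(9) = -7699/2. ✓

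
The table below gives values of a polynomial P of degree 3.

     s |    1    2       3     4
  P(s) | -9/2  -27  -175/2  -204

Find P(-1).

Using the Lagrange interpolation formula with nodes 1, 2, 3, 4:
  L_0(s) = (s - 2)(s - 3)(s - 4) / -6
  L_1(s) = (s - 1)(s - 3)(s - 4) / 2
  L_2(s) = (s - 1)(s - 2)(s - 4) / -2
  L_3(s) = (s - 1)(s - 2)(s - 3) / 6
Then P(s) = -9/2·L_0(s) - 27·L_1(s) - 175/2·L_2(s) - 204·L_3(s).
Expanding and collecting terms gives P(s) = -3s^3 - s^2 + (3/2)s - 2.
Evaluating at s = -1: P(-1) = -3/2.

-3/2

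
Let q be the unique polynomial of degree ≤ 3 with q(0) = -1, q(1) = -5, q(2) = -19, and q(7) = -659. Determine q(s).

Using the Lagrange interpolation formula with nodes 0, 1, 2, 7:
  L_0(s) = (s - 1)(s - 2)(s - 7) / -14
  L_1(s) = s(s - 2)(s - 7) / 6
  L_2(s) = s(s - 1)(s - 7) / -10
  L_3(s) = s(s - 1)(s - 2) / 210
Then q(s) = -1·L_0(s) - 5·L_1(s) - 19·L_2(s) - 659·L_3(s).
Expanding and collecting terms gives q(s) = -2s^3 + s^2 - 3s - 1.
Check: q(7) = -659. ✓

q(s) = -2s^3 + s^2 - 3s - 1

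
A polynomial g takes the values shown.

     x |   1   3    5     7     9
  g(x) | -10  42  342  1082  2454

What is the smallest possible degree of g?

Forward differences of the values at x = 1, 3, 5, 7, 9:
  g  : -10  42  342  1082  2454
  Δ  : 52  300  740  1372
  Δ^2: 248  440  632
  Δ^3: 192  192
  Δ^4: 0
The third differences are constant (192) and nonzero, while all higher differences vanish, so the minimal degree is 3.

3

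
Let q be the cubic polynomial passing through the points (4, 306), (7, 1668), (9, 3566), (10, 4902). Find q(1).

6

Write q(x) = ax^3 + bx^2 + cx + d. Substituting each data point gives a linear system:
  64a + 16b + 4c + d = 306
  343a + 49b + 7c + d = 1668
  729a + 81b + 9c + d = 3566
  1000a + 100b + 10c + d = 4902
Solving the system yields a = 5, b = -1, c = 0, d = 2.
So q(x) = 5x^3 - x^2 + 2.
Then q(1) = 6.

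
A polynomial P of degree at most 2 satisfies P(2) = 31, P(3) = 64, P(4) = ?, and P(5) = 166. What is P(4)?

109

On equispaced nodes a degree-2 polynomial has vanishing third forward difference, so
  - P(2) + 3·P(3) - 3·P(4) + P(5) = 0.
Substituting the known values and solving for P(4):
  -3·P(4) = -327
  P(4) = 109.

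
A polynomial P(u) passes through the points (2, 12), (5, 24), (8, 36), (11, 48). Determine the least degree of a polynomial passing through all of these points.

1

Forward differences of the values at u = 2, 5, 8, 11:
  P  : 12  24  36  48
  Δ  : 12  12  12
  Δ^2: 0  0
  Δ^3: 0
The first differences are constant (12) and nonzero, while all higher differences vanish, so the minimal degree is 1.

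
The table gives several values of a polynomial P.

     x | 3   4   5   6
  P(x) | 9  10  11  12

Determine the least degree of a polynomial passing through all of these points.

1

Forward differences of the values at x = 3, 4, 5, 6:
  P  : 9  10  11  12
  Δ  : 1  1  1
  Δ^2: 0  0
  Δ^3: 0
The first differences are constant (1) and nonzero, while all higher differences vanish, so the minimal degree is 1.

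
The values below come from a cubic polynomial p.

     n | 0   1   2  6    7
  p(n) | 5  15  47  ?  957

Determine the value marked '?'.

635

The 4 known points determine the degree-3 polynomial uniquely.
Write p(n) = an^3 + bn^2 + cn + d. Substituting each data point gives a linear system:
  d = 5
  a + b + c + d = 15
  8a + 4b + 2c + d = 47
  343a + 49b + 7c + d = 957
Solving the system yields a = 2, b = 5, c = 3, d = 5.
So p(n) = 2n^3 + 5n^2 + 3n + 5.
Then p(6) = 635.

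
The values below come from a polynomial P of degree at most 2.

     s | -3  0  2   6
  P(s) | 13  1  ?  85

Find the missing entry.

The 3 known points determine the degree-2 polynomial uniquely.
Write P(s) = as^2 + bs + c. Substituting each data point gives a linear system:
  9a - 3b + c = 13
  c = 1
  36a + 6b + c = 85
Solving the system yields a = 2, b = 2, c = 1.
So P(s) = 2s^2 + 2s + 1.
Then P(2) = 13.

13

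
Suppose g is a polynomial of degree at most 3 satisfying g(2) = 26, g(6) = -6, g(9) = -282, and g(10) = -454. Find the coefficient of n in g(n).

Write g(n) = an^3 + bn^2 + cn + d. Substituting each data point gives a linear system:
  8a + 4b + 2c + d = 26
  216a + 36b + 6c + d = -6
  729a + 81b + 9c + d = -282
  1000a + 100b + 10c + d = -454
Solving the system yields a = -1, b = 5, c = 4, d = 6.
So g(n) = -n^3 + 5n^2 + 4n + 6.
The coefficient of n is 4.

4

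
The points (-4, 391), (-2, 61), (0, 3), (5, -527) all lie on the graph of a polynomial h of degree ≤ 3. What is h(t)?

h(t) = -5t^3 + 4t^2 - t + 3

Using the Lagrange interpolation formula with nodes -4, -2, 0, 5:
  L_0(t) = (t + 2)t(t - 5) / -72
  L_1(t) = (t + 4)t(t - 5) / 28
  L_2(t) = (t + 4)(t + 2)(t - 5) / -40
  L_3(t) = (t + 4)(t + 2)t / 315
Then h(t) = 391·L_0(t) + 61·L_1(t) + 3·L_2(t) - 527·L_3(t).
Expanding and collecting terms gives h(t) = -5t^3 + 4t^2 - t + 3.
Check: h(0) = 3. ✓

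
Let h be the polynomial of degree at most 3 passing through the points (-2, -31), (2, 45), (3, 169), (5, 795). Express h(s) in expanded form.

Using the Lagrange interpolation formula with nodes -2, 2, 3, 5:
  L_0(s) = (s - 2)(s - 3)(s - 5) / -140
  L_1(s) = (s + 2)(s - 3)(s - 5) / 12
  L_2(s) = (s + 2)(s - 2)(s - 5) / -10
  L_3(s) = (s + 2)(s - 2)(s - 3) / 42
Then h(s) = -31·L_0(s) + 45·L_1(s) + 169·L_2(s) + 795·L_3(s).
Expanding and collecting terms gives h(s) = 6s^3 + 3s^2 - 5s - 5.
Check: h(-2) = -31. ✓

h(s) = 6s^3 + 3s^2 - 5s - 5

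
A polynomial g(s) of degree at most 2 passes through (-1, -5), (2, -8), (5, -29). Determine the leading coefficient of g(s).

-1

Write g(s) = as^2 + bs + c. Substituting each data point gives a linear system:
  a - b + c = -5
  4a + 2b + c = -8
  25a + 5b + c = -29
Solving the system yields a = -1, b = 0, c = -4.
So g(s) = -s^2 - 4.
The leading coefficient is -1.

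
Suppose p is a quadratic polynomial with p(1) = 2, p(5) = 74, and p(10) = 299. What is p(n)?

Using the Lagrange interpolation formula with nodes 1, 5, 10:
  L_0(n) = (n - 5)(n - 10) / 36
  L_1(n) = (n - 1)(n - 10) / -20
  L_2(n) = (n - 1)(n - 5) / 45
Then p(n) = 2·L_0(n) + 74·L_1(n) + 299·L_2(n).
Expanding and collecting terms gives p(n) = 3n^2 - 1.
Check: p(10) = 299. ✓

p(n) = 3n^2 - 1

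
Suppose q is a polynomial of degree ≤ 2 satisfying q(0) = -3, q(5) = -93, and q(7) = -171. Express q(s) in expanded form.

q(s) = -3s^2 - 3s - 3

Write q(s) = as^2 + bs + c. Substituting each data point gives a linear system:
  c = -3
  25a + 5b + c = -93
  49a + 7b + c = -171
Solving the system yields a = -3, b = -3, c = -3.
So q(s) = -3s² - 3s - 3.
Check: q(7) = -171. ✓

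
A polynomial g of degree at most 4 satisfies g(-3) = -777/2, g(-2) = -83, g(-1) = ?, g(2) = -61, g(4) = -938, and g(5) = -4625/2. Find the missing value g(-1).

-11/2

The 5 known points determine the degree-4 polynomial uniquely.
Write g(t) = at^4 + bt^3 + ct^2 + dt + e. Substituting each data point gives a linear system:
  81a - 27b + 9c - 3d + e = -777/2
  16a - 8b + 4c - 2d + e = -83
  16a + 8b + 4c + 2d + e = -61
  256a + 64b + 16c + 4d + e = -938
  625a + 125b + 25c + 5d + e = -4625/2
Solving the system yields a = -4, b = 2, c = -2, d = -5/2, e = 0.
So g(t) = -4t^4 + 2t^3 - 2t^2 - (5/2)t.
Then g(-1) = -11/2.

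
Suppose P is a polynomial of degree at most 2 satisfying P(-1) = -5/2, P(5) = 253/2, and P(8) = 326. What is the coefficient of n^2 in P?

5

Write P(n) = an^2 + bn + c. Substituting each data point gives a linear system:
  a - b + c = -5/2
  25a + 5b + c = 253/2
  64a + 8b + c = 326
Solving the system yields a = 5, b = 3/2, c = -6.
So P(n) = 5n² + (3/2)n - 6.
The leading coefficient is 5.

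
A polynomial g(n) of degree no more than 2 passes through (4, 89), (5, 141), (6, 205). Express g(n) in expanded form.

g(n) = 6n^2 - 2n + 1

Using the Lagrange interpolation formula with nodes 4, 5, 6:
  L_0(n) = (n - 5)(n - 6) / 2
  L_1(n) = (n - 4)(n - 6) / -1
  L_2(n) = (n - 4)(n - 5) / 2
Then g(n) = 89·L_0(n) + 141·L_1(n) + 205·L_2(n).
Expanding and collecting terms gives g(n) = 6n^2 - 2n + 1.
Check: g(4) = 89. ✓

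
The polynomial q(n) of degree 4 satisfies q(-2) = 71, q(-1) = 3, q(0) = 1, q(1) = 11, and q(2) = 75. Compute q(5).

2451

Using the Lagrange interpolation formula with nodes -2, -1, 0, 1, 2:
  L_0(n) = (n + 1)n(n - 1)(n - 2) / 24
  L_1(n) = (n + 2)n(n - 1)(n - 2) / -6
  L_2(n) = (n + 2)(n + 1)(n - 1)(n - 2) / 4
  L_3(n) = (n + 2)(n + 1)n(n - 2) / -6
  L_4(n) = (n + 2)(n + 1)n(n - 1) / 24
Then q(n) = 71·L_0(n) + 3·L_1(n) + 1·L_2(n) + 11·L_3(n) + 75·L_4(n).
Expanding and collecting terms gives q(n) = 4n^4 - n^3 + 2n^2 + 5n + 1.
Evaluating at n = 5: q(5) = 2451.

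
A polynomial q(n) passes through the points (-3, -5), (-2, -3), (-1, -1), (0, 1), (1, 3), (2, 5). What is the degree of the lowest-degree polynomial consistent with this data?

1

Forward differences of the values at n = -3, -2, -1, 0, 1, 2:
  q  : -5  -3  -1  1  3  5
  Δ  : 2  2  2  2  2
  Δ^2: 0  0  0  0
  Δ^3: 0  0  0
  Δ^4: 0  0
  Δ^5: 0
The first differences are constant (2) and nonzero, while all higher differences vanish, so the minimal degree is 1.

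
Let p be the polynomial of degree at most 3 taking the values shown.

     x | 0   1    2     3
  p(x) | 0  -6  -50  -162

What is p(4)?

-372

Write p(x) = ax^3 + bx^2 + cx + d. Substituting each data point gives a linear system:
  d = 0
  a + b + c + d = -6
  8a + 4b + 2c + d = -50
  27a + 9b + 3c + d = -162
Solving the system yields a = -5, b = -4, c = 3, d = 0.
So p(x) = -5x³ - 4x² + 3x.
Then p(4) = -372.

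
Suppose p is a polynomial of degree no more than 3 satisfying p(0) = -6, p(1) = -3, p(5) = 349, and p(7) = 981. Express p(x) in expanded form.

Using the Lagrange interpolation formula with nodes 0, 1, 5, 7:
  L_0(x) = (x - 1)(x - 5)(x - 7) / -35
  L_1(x) = x(x - 5)(x - 7) / 24
  L_2(x) = x(x - 1)(x - 7) / -40
  L_3(x) = x(x - 1)(x - 5) / 84
Then p(x) = -6·L_0(x) - 3·L_1(x) + 349·L_2(x) + 981·L_3(x).
Expanding and collecting terms gives p(x) = 3x^3 - x^2 + x - 6.
Check: p(1) = -3. ✓

p(x) = 3x^3 - x^2 + x - 6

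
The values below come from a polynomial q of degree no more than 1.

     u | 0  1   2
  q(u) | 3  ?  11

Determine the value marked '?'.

7

On equispaced nodes a degree-1 polynomial has vanishing second forward difference, so
  q(0) - 2·q(1) + q(2) = 0.
Substituting the known values and solving for q(1):
  -2·q(1) = -14
  q(1) = 7.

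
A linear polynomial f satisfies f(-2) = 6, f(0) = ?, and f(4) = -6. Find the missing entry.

The 2 known points determine the degree-1 polynomial uniquely.
Write f(u) = au + b. Substituting each data point gives a linear system:
  -2a + b = 6
  4a + b = -6
Solving the system yields a = -2, b = 2.
So f(u) = -2u + 2.
Then f(0) = 2.

2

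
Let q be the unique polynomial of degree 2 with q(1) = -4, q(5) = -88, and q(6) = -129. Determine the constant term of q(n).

Write q(n) = an^2 + bn + c. Substituting each data point gives a linear system:
  a + b + c = -4
  25a + 5b + c = -88
  36a + 6b + c = -129
Solving the system yields a = -4, b = 3, c = -3.
So q(n) = -4n² + 3n - 3.
The constant term is -3.

-3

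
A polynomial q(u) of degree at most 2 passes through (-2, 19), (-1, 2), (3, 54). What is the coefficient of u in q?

Write q(u) = au^2 + bu + c. Substituting each data point gives a linear system:
  4a - 2b + c = 19
  a - b + c = 2
  9a + 3b + c = 54
Solving the system yields a = 6, b = 1, c = -3.
So q(u) = 6u^2 + u - 3.
The coefficient of u is 1.

1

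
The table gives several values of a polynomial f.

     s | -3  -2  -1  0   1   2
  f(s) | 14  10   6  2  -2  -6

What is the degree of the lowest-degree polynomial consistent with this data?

1

Forward differences of the values at s = -3, -2, -1, 0, 1, 2:
  f  : 14  10  6  2  -2  -6
  Δ  : -4  -4  -4  -4  -4
  Δ^2: 0  0  0  0
  Δ^3: 0  0  0
  Δ^4: 0  0
  Δ^5: 0
The first differences are constant (-4) and nonzero, while all higher differences vanish, so the minimal degree is 1.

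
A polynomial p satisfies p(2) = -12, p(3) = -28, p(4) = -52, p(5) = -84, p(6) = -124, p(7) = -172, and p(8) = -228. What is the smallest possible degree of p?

2

Forward differences of the values at u = 2, 3, 4, 5, 6, 7, 8:
  p  : -12  -28  -52  -84  -124  -172  -228
  Δ  : -16  -24  -32  -40  -48  -56
  Δ^2: -8  -8  -8  -8  -8
  Δ^3: 0  0  0  0
  Δ^4: 0  0  0
  Δ^5: 0  0
  Δ^6: 0
The second differences are constant (-8) and nonzero, while all higher differences vanish, so the minimal degree is 2.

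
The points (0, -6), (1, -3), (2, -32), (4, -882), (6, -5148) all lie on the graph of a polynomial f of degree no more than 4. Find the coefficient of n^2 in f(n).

1

Write f(n) = an^4 + bn^3 + cn^2 + dn + e. Substituting each data point gives a linear system:
  e = -6
  a + b + c + d + e = -3
  16a + 8b + 4c + 2d + e = -32
  256a + 64b + 16c + 4d + e = -882
  1296a + 216b + 36c + 6d + e = -5148
Solving the system yields a = -5, b = 6, c = 1, d = 1, e = -6.
So f(n) = -5n^4 + 6n^3 + n^2 + n - 6.
The coefficient of n^2 is 1.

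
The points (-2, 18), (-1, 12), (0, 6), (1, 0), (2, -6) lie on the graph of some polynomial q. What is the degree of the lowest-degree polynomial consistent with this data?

Forward differences of the values at t = -2, -1, 0, 1, 2:
  q  : 18  12  6  0  -6
  Δ  : -6  -6  -6  -6
  Δ^2: 0  0  0
  Δ^3: 0  0
  Δ^4: 0
The first differences are constant (-6) and nonzero, while all higher differences vanish, so the minimal degree is 1.

1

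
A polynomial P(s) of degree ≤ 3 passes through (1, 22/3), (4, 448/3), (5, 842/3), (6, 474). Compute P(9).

1546

Write P(s) = as^3 + bs^2 + cs + d. Substituting each data point gives a linear system:
  a + b + c + d = 22/3
  64a + 16b + 4c + d = 448/3
  125a + 25b + 5c + d = 842/3
  216a + 36b + 6c + d = 474
Solving the system yields a = 2, b = 1, c = 1/3, d = 4.
So P(s) = 2s^3 + s^2 + (1/3)s + 4.
Then P(9) = 1546.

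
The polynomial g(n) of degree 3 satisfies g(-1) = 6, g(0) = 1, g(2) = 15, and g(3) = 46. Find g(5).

186

Using the Lagrange interpolation formula with nodes -1, 0, 2, 3:
  L_0(n) = n(n - 2)(n - 3) / -12
  L_1(n) = (n + 1)(n - 2)(n - 3) / 6
  L_2(n) = (n + 1)n(n - 3) / -6
  L_3(n) = (n + 1)n(n - 2) / 12
Then g(n) = 6·L_0(n) + 1·L_1(n) + 15·L_2(n) + 46·L_3(n).
Expanding and collecting terms gives g(n) = n^3 + 3n^2 - 3n + 1.
Evaluating at n = 5: g(5) = 186.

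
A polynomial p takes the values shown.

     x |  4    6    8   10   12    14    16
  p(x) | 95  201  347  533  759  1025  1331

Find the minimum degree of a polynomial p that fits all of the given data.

2

Forward differences of the values at x = 4, 6, 8, 10, 12, 14, 16:
  p  : 95  201  347  533  759  1025  1331
  Δ  : 106  146  186  226  266  306
  Δ^2: 40  40  40  40  40
  Δ^3: 0  0  0  0
  Δ^4: 0  0  0
  Δ^5: 0  0
  Δ^6: 0
The second differences are constant (40) and nonzero, while all higher differences vanish, so the minimal degree is 2.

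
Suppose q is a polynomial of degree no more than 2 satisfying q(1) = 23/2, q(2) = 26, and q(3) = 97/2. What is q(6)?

Write q(n) = an^2 + bn + c. Substituting each data point gives a linear system:
  a + b + c = 23/2
  4a + 2b + c = 26
  9a + 3b + c = 97/2
Solving the system yields a = 4, b = 5/2, c = 5.
So q(n) = 4n² + (5/2)n + 5.
Then q(6) = 164.

164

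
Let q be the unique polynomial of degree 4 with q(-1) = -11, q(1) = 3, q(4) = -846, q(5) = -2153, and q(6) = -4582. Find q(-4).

Write q(u) = au^4 + bu^3 + cu^2 + du + e. Substituting each data point gives a linear system:
  a - b + c - d + e = -11
  a + b + c + d + e = 3
  256a + 64b + 16c + 4d + e = -846
  625a + 125b + 25c + 5d + e = -2153
  1296a + 216b + 36c + 6d + e = -4582
Solving the system yields a = -4, b = 3, c = -2, d = 4, e = 2.
So q(u) = -4u^4 + 3u^3 - 2u^2 + 4u + 2.
Then q(-4) = -1262.

-1262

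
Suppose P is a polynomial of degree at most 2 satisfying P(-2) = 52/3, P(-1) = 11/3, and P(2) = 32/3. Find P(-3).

39

Using the Lagrange interpolation formula with nodes -2, -1, 2:
  L_0(u) = (u + 1)(u - 2) / 4
  L_1(u) = (u + 2)(u - 2) / -3
  L_2(u) = (u + 2)(u + 1) / 12
Then P(u) = 52/3·L_0(u) + 11/3·L_1(u) + 32/3·L_2(u).
Expanding and collecting terms gives P(u) = 4u^2 - (5/3)u - 2.
Evaluating at u = -3: P(-3) = 39.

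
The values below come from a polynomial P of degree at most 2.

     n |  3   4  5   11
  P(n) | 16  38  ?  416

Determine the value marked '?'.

68

The 3 known points determine the degree-2 polynomial uniquely.
Write P(n) = an^2 + bn + c. Substituting each data point gives a linear system:
  9a + 3b + c = 16
  16a + 4b + c = 38
  121a + 11b + c = 416
Solving the system yields a = 4, b = -6, c = -2.
So P(n) = 4n² - 6n - 2.
Then P(5) = 68.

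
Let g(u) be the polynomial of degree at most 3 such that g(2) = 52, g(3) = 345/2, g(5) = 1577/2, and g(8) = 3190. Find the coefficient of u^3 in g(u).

Write g(u) = au^3 + bu^2 + cu + d. Substituting each data point gives a linear system:
  8a + 4b + 2c + d = 52
  27a + 9b + 3c + d = 345/2
  125a + 25b + 5c + d = 1577/2
  512a + 64b + 8c + d = 3190
Solving the system yields a = 6, b = 5/2, c = -6, d = 6.
So g(u) = 6u^3 + (5/2)u^2 - 6u + 6.
The leading coefficient is 6.

6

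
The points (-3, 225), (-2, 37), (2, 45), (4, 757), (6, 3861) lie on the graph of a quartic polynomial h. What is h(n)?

h(n) = 3n^4 - n^2 + 2n - 3

Write h(n) = an^4 + bn^3 + cn^2 + dn + e. Substituting each data point gives a linear system:
  81a - 27b + 9c - 3d + e = 225
  16a - 8b + 4c - 2d + e = 37
  16a + 8b + 4c + 2d + e = 45
  256a + 64b + 16c + 4d + e = 757
  1296a + 216b + 36c + 6d + e = 3861
Solving the system yields a = 3, b = 0, c = -1, d = 2, e = -3.
So h(n) = 3n^4 - n^2 + 2n - 3.
Check: h(2) = 45. ✓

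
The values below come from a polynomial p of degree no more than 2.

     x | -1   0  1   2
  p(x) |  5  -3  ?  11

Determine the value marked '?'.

-1

On equispaced nodes a degree-2 polynomial has vanishing third forward difference, so
  - p(-1) + 3·p(0) - 3·p(1) + p(2) = 0.
Substituting the known values and solving for p(1):
  -3·p(1) = 3
  p(1) = -1.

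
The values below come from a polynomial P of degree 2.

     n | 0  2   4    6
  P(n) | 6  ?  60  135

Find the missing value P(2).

On equispaced nodes a degree-2 polynomial has vanishing third forward difference, so
  - P(0) + 3·P(2) - 3·P(4) + P(6) = 0.
Substituting the known values and solving for P(2):
  3·P(2) = 51
  P(2) = 17.

17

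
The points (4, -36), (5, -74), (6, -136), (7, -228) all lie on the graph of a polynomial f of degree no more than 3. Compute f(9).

Using the Lagrange interpolation formula with nodes 4, 5, 6, 7:
  L_0(t) = (t - 5)(t - 6)(t - 7) / -6
  L_1(t) = (t - 4)(t - 6)(t - 7) / 2
  L_2(t) = (t - 4)(t - 5)(t - 7) / -2
  L_3(t) = (t - 4)(t - 5)(t - 6) / 6
Then f(t) = -36·L_0(t) - 74·L_1(t) - 136·L_2(t) - 228·L_3(t).
Expanding and collecting terms gives f(t) = -t^3 + 3t^2 - 4t - 4.
Evaluating at t = 9: f(9) = -526.

-526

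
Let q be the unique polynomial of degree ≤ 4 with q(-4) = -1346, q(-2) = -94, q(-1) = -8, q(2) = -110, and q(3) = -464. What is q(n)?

Write q(n) = an^4 + bn^3 + cn^2 + dn + e. Substituting each data point gives a linear system:
  256a - 64b + 16c - 4d + e = -1346
  16a - 8b + 4c - 2d + e = -94
  a - b + c - d + e = -8
  16a + 8b + 4c + 2d + e = -110
  81a + 27b + 9c + 3d + e = -464
Solving the system yields a = -5, b = 0, c = -5, d = -4, e = -2.
So q(n) = -5n^4 - 5n^2 - 4n - 2.
Check: q(-2) = -94. ✓

q(n) = -5n^4 - 5n^2 - 4n - 2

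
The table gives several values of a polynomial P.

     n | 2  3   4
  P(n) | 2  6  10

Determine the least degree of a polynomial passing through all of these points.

1

Forward differences of the values at n = 2, 3, 4:
  P  : 2  6  10
  Δ  : 4  4
  Δ^2: 0
The first differences are constant (4) and nonzero, while all higher differences vanish, so the minimal degree is 1.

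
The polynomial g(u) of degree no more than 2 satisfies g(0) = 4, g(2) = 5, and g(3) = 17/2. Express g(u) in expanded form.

g(u) = u^2 - (3/2)u + 4

Write g(u) = au^2 + bu + c. Substituting each data point gives a linear system:
  c = 4
  4a + 2b + c = 5
  9a + 3b + c = 17/2
Solving the system yields a = 1, b = -3/2, c = 4.
So g(u) = u² - (3/2)u + 4.
Check: g(0) = 4. ✓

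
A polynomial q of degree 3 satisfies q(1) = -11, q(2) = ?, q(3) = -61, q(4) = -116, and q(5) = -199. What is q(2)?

-28

On equispaced nodes a degree-3 polynomial has vanishing fourth forward difference, so
  q(1) - 4·q(2) + 6·q(3) - 4·q(4) + q(5) = 0.
Substituting the known values and solving for q(2):
  -4·q(2) = 112
  q(2) = -28.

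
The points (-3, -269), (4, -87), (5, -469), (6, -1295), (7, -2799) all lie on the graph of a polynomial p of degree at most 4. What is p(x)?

Write p(x) = ax^4 + bx^3 + cx^2 + dx + e. Substituting each data point gives a linear system:
  81a - 27b + 9c - 3d + e = -269
  256a + 64b + 16c + 4d + e = -87
  625a + 125b + 25c + 5d + e = -469
  1296a + 216b + 36c + 6d + e = -1295
  2401a + 343b + 49c + 7d + e = -2799
Solving the system yields a = -2, b = 5, c = 5, d = 6, e = 1.
So p(x) = -2x^4 + 5x^3 + 5x^2 + 6x + 1.
Check: p(4) = -87. ✓

p(x) = -2x^4 + 5x^3 + 5x^2 + 6x + 1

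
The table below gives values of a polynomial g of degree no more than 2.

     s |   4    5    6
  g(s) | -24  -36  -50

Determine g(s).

g(s) = -s^2 - 3s + 4

Write g(s) = as^2 + bs + c. Substituting each data point gives a linear system:
  16a + 4b + c = -24
  25a + 5b + c = -36
  36a + 6b + c = -50
Solving the system yields a = -1, b = -3, c = 4.
So g(s) = -s^2 - 3s + 4.
Check: g(6) = -50. ✓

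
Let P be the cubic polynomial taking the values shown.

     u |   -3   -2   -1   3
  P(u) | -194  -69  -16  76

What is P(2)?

Write P(u) = au^3 + bu^2 + cu + d. Substituting each data point gives a linear system:
  -27a + 9b - 3c + d = -194
  -8a + 4b - 2c + d = -69
  -a + b - c + d = -16
  27a + 9b + 3c + d = 76
Solving the system yields a = 5, b = -6, c = 0, d = -5.
So P(u) = 5u^3 - 6u^2 - 5.
Then P(2) = 11.

11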